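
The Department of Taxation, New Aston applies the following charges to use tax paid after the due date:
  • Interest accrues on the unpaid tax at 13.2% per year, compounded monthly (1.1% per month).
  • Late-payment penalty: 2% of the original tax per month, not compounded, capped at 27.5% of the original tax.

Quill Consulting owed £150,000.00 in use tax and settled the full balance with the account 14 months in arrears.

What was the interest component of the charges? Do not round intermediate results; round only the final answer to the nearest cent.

£24,826.57

Interest: £150,000.00 × ((1 + 0.011)^14 − 1) = £150,000.00 × 0.1655105… = £24,826.5701…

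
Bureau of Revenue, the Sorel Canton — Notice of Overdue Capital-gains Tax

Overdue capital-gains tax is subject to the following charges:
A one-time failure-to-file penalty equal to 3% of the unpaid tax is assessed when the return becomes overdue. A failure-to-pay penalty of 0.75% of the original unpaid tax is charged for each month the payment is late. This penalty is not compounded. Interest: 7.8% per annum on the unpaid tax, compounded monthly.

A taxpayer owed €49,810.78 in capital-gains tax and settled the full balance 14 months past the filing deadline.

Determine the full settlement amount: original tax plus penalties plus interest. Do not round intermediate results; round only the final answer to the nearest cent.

€61,264.60

Failure-to-file penalty: 3% × €49,810.78 = €1,494.32…
Failure-to-pay penalty: 14 × 0.75% × €49,810.78 = €5,230.13…
Interest (7.8%/yr ÷ 12 = 0.65%/month): €49,810.78 × ((1 + 0.0065)^14 − 1) = €4,729.3604…
Total = €49,810.78 + €6,724.4553 + €4,729.3604… = €61,264.60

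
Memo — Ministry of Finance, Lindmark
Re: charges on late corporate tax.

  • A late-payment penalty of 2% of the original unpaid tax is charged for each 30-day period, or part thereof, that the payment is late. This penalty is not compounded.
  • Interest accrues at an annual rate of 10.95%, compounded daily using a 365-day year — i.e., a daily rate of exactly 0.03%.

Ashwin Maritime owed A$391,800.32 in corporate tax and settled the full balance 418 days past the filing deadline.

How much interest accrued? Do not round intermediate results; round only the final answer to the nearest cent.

Interest: A$391,800.32 × ((1 + 0.0003)^418 − 1) = A$391,800.32 × 0.13358048… = A$52,336.8766…

A$52,336.88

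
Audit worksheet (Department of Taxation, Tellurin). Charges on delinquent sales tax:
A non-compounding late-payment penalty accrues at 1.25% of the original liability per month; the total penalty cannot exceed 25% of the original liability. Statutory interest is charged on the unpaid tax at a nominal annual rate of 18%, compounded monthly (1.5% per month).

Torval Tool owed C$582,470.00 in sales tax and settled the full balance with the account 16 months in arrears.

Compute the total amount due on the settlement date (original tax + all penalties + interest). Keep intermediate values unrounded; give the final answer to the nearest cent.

C$855,640.01

Penalty: 16 × 1.25% × C$582,470.00 = C$116,494.00 (below the 25% cap of C$145,617.50)
Interest: C$582,470.00 × ((1 + 0.015)^16 − 1) = C$582,470.00 × 0.2689855… = C$156,676.0119…
Total = C$582,470.00 + C$116,494.0000 + C$156,676.0119… = C$855,640.01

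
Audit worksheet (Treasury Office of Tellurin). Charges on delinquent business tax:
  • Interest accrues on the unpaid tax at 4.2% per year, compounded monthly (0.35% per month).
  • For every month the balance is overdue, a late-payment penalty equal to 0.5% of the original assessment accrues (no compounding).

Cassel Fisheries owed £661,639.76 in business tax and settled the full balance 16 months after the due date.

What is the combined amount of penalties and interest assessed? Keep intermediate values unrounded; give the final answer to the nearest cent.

Late-payment penalty: 16 × 0.5% × £661,639.76 = £52,931.18…
Interest: £661,639.76 × ((1 + 0.0035)^16 − 1) = £661,639.76 × 0.0574943… = £38,040.5052…
Penalties + interest = £52,931.1808 + £38,040.5052… = £90,971.69

£90,971.69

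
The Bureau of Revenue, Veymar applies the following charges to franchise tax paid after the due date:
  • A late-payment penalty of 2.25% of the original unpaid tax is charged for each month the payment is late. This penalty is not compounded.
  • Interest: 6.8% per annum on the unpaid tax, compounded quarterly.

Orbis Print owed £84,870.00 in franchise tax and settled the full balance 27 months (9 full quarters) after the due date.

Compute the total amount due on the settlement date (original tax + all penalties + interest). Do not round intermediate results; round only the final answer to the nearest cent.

£150,332.56

Late-payment penalty = 2.25% × £84,870.00 × 27 mo = £51,558.53…
Interest (6.8%/yr ÷ 4 = 1.7%/quarter): £84,870.00 × ((1 + 0.017)^9 − 1) = £13,904.0311…
Total = £84,870.00 + £51,558.5250 + £13,904.0311… = £150,332.56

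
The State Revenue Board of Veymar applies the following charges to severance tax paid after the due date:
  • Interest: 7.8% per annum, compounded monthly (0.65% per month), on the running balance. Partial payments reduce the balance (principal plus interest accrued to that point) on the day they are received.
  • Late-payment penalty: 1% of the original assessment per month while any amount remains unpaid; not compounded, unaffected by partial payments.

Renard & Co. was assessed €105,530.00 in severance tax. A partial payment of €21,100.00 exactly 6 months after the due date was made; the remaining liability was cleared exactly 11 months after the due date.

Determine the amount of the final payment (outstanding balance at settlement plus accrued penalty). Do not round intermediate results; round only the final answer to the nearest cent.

€103,139.04

Balance at month 6: €105,530.0000 × (1 + 0.0065)^6 = €109,713.1321…
After €21,100.00 payment: €109,713.1321… − €21,100.00 = €88,613.1321…
Balance at month 11: €88,613.1321… × (1 + 0.0065)^5 = €91,530.7421…
Penalty: 11 × 1% × €105,530.00 = €11,608.30
Final settlement = outstanding balance + penalty = €91,530.7421… + €11,608.30 = €103,139.04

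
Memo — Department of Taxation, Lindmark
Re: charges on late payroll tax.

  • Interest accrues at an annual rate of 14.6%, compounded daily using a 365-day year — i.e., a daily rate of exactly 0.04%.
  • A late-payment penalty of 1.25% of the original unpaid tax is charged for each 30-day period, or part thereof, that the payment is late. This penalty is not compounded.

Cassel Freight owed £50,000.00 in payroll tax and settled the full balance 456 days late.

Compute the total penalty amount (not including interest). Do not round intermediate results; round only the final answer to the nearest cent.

Penalty periods: ⌈456/30⌉ = 16; penalty = 16 × 1.25% × £50,000.00 = £10,000.00

£10,000.00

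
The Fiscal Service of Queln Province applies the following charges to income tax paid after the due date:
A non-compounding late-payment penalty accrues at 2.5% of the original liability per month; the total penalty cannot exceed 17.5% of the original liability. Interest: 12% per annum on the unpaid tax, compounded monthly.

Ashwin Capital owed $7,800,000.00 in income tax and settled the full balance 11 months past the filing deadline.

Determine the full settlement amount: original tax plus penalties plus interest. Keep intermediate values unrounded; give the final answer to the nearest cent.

Penalty (uncapped): 11 × 2.5% × $7,800,000.00 = $2,145,000.00; cap = 17.5% × $7,800,000.00 = $1,365,000.00 → penalty = $1,365,000.00
Interest (12%/yr ÷ 12 = 1%/month): $7,800,000.00 × ((1 + 0.01)^11 − 1) = $902,213.1040…
Total = $7,800,000.00 + $1,365,000.0000 + $902,213.1040… = $10,067,213.10

$10,067,213.10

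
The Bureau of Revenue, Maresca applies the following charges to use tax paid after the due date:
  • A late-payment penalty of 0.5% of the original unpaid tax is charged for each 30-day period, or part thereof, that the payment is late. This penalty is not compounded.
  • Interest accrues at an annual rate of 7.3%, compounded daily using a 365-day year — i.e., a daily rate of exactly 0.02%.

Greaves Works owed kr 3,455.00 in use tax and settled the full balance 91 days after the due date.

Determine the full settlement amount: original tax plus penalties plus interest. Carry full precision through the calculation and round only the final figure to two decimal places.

Penalty periods: ⌈91/30⌉ = 4; penalty = 4 × 0.5% × kr 3,455.00 = kr 69.10
Interest: kr 3,455.00 × ((1 + 0.0002)^91 − 1) = kr 3,455.00 × 0.01836478… = kr 63.4503…
Total = kr 3,455.00 + kr 69.1000 + kr 63.4503… = kr 3,587.55

kr 3,587.55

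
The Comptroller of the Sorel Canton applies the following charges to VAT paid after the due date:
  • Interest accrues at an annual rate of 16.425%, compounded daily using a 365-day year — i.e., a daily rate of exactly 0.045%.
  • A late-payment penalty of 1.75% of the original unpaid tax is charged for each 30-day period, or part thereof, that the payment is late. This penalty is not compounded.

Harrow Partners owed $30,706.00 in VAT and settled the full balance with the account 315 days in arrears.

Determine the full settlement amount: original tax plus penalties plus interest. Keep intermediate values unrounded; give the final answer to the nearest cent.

$41,291.95

Penalty periods: ⌈315/30⌉ = 11; penalty = 11 × 1.75% × $30,706.00 = $5,910.91…
Interest: $30,706.00 × ((1 + 0.00045)^315 − 1) = $30,706.00 × 0.15225180… = $4,675.0438…
Total = $30,706.00 + $5,910.9050 + $4,675.0438… = $41,291.95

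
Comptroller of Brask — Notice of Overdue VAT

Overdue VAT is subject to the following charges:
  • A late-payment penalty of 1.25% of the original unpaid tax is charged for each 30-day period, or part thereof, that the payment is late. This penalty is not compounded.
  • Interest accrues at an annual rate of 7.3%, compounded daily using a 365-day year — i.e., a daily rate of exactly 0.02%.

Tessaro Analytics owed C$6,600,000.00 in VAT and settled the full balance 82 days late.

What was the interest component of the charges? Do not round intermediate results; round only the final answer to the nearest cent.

C$109,121.44

Interest: C$6,600,000.00 × ((1 + 0.0002)^82 − 1) = C$6,600,000.00 × 0.01653355… = C$109,121.4385…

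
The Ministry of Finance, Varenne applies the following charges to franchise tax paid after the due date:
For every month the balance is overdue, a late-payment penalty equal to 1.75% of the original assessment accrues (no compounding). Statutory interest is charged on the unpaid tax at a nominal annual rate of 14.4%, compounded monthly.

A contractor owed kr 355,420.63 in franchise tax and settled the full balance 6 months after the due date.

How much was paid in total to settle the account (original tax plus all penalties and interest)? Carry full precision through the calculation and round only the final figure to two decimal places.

Late-payment penalty = 1.75% × kr 355,420.63 × 6 mo = kr 37,319.17…
Interest (14.4%/yr ÷ 12 = 1.2%/month): kr 355,420.63 × ((1 + 0.012)^6 − 1) = kr 26,370.3883…
Total = kr 355,420.63 + kr 37,319.1662… + kr 26,370.3883… = kr 419,110.18

kr 419,110.18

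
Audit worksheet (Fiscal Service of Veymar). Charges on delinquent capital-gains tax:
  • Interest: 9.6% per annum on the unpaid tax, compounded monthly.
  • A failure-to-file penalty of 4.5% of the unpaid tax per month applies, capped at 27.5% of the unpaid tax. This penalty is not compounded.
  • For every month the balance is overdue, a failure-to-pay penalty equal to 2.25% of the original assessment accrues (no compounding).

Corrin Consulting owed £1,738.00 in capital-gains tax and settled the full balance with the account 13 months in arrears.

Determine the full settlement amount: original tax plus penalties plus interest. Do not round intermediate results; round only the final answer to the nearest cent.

£2,914.00

Failure-to-file: 13 × 4.5% × £1,738.00 = £1,016.73, capped at 27.5% × £1,738.00 = £477.95
Failure-to-pay penalty = 2.25% × £1,738.00 × 13 mo = £508.37…
Interest (9.6%/yr ÷ 12 = 0.8%/month): £1,738.00 × ((1 + 0.008)^13 − 1) = £189.6878…
Total = £1,738.00 + £986.3150 + £189.6878… = £2,914.00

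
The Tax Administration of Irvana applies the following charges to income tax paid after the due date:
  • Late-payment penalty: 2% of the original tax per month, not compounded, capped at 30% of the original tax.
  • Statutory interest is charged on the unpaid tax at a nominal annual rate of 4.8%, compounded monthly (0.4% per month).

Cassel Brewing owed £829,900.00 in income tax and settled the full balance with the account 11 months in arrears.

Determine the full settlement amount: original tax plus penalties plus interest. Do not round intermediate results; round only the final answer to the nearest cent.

£1,049,732.75

Penalty: 11 × 2% × £829,900.00 = £182,578.00 (below the 30% cap of £248,970.00)
Interest: £829,900.00 × ((1 + 0.004)^11 − 1) = £829,900.00 × 0.0448906… = £37,254.7462…
Total = £829,900.00 + £182,578.0000 + £37,254.7462… = £1,049,732.75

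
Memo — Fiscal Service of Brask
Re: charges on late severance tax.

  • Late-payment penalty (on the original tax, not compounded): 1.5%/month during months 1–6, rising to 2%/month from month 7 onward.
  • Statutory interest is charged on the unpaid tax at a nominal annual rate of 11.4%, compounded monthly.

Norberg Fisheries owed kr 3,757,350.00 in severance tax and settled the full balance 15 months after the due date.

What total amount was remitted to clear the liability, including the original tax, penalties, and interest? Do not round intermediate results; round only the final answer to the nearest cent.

Penalty, months 1–6: 6 × 1.5% × kr 3,757,350.00 = kr 338,161.50
Penalty, months 7–15: 9 × 2% × kr 3,757,350.00 = kr 676,323.00
Interest (11.4%/yr ÷ 12 = 0.95%/month): kr 3,757,350.00 × ((1 + 0.0095)^15 − 1) = kr 572,536.3876…
Total = kr 3,757,350.00 + kr 1,014,484.5000 + kr 572,536.3876… = kr 5,344,370.89

kr 5,344,370.89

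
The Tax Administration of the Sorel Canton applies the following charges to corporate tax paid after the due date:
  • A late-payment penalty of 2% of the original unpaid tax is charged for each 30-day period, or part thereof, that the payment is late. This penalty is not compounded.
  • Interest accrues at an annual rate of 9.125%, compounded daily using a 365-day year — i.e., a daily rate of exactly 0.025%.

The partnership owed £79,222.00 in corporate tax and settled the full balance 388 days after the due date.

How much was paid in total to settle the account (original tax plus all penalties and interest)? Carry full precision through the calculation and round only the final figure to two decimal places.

Penalty periods: ⌈388/30⌉ = 13; penalty = 13 × 2% × £79,222.00 = £20,597.72
Interest: £79,222.00 × ((1 + 0.00025)^388 − 1) = £79,222.00 × 0.10184702… = £8,068.5243…
Total = £79,222.00 + £20,597.7200 + £8,068.5243… = £107,888.24

£107,888.24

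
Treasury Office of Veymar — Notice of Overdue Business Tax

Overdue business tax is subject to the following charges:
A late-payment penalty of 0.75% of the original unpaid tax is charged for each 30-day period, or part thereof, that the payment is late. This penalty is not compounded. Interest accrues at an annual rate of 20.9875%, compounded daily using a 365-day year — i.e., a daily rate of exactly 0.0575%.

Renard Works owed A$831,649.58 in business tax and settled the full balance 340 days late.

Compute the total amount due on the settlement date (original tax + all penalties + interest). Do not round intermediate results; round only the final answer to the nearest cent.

A$1,086,010.00

Penalty periods: ⌈340/30⌉ = 12; penalty = 12 × 0.75% × A$831,649.58 = A$74,848.46…
Interest: A$831,649.58 × ((1 + 0.000575)^340 − 1) = A$831,649.58 × 0.21585048… = A$179,511.9609…
Total = A$831,649.58 + A$74,848.4622 + A$179,511.9609… = A$1,086,010.00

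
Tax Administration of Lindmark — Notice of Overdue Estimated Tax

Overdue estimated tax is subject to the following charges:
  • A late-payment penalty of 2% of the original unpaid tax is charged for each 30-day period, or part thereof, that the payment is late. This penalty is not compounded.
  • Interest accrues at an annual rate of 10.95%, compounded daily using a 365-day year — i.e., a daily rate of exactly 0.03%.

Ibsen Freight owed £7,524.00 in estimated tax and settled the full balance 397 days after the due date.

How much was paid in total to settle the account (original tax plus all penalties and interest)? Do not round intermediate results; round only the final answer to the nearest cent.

£10,582.22

Penalty periods: ⌈397/30⌉ = 14; penalty = 14 × 2% × £7,524.00 = £2,106.72
Interest: £7,524.00 × ((1 + 0.0003)^397 − 1) = £7,524.00 × 0.12646244… = £951.5034…
Total = £7,524.00 + £2,106.7200 + £951.5034… = £10,582.22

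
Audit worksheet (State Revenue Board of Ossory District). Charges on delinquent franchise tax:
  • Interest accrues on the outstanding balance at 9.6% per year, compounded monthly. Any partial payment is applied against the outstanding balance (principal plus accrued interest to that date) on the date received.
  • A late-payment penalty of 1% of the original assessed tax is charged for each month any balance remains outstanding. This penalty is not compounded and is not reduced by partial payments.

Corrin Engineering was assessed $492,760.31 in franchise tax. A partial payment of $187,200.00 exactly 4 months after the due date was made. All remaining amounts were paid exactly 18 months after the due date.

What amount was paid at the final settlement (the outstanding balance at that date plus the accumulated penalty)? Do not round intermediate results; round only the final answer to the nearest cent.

Monthly rate = 9.6% ÷ 12 = 0.8%
Balance at month 4: $492,760.3100 × (1 + 0.008)^4 = $508,718.8711…
After $187,200.00 payment: $508,718.8711… − $187,200.00 = $321,518.8711…
Balance at month 18: $321,518.8711… × (1 + 0.008)^14 = $359,462.7710…
Penalty: 18 × 1% × $492,760.31 = $88,696.86…
Final settlement = outstanding balance + penalty = $359,462.7710… + $88,696.86… = $448,159.63

$448,159.63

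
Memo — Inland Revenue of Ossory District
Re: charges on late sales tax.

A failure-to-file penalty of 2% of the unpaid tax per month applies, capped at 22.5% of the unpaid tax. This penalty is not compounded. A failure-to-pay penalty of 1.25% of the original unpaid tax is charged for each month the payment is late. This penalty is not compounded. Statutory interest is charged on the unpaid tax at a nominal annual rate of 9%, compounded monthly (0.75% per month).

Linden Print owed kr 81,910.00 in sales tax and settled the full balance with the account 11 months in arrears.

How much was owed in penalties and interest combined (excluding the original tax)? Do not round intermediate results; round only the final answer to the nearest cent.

kr 36,299.60

Failure-to-file: 11 × 2% × kr 81,910.00 = kr 18,020.20 (under the 22.5% cap)
Failure-to-pay penalty: 11 × 1.25% × kr 81,910.00 = kr 11,262.63…
Interest: kr 81,910.00 × ((1 + 0.0075)^11 − 1) = kr 81,910.00 × 0.0856644… = kr 7,016.7722…
Penalties + interest = kr 29,282.8250 + kr 7,016.7722… = kr 36,299.60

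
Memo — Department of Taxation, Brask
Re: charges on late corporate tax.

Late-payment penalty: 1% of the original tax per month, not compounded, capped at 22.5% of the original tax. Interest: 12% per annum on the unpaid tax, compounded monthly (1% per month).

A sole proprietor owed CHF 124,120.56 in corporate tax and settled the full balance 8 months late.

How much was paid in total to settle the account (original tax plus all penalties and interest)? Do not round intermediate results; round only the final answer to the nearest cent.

CHF 144,334.43

Penalty: 8 × 1% × CHF 124,120.56 = CHF 9,929.64… (below the 22.5% cap of CHF 27,927.13…)
Interest: CHF 124,120.56 × ((1 + 0.01)^8 − 1) = CHF 124,120.56 × 0.0828567… = CHF 10,284.2207…
Total = CHF 124,120.56 + CHF 9,929.6448 + CHF 10,284.2207… = CHF 144,334.43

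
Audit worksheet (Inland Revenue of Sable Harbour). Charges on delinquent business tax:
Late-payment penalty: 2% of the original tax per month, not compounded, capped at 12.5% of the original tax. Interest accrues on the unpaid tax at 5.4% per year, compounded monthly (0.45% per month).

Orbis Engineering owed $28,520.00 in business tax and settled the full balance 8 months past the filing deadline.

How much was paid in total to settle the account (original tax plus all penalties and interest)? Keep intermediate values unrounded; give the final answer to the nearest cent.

Penalty (uncapped): 8 × 2% × $28,520.00 = $4,563.20; cap = 12.5% × $28,520.00 = $3,565.00 → penalty = $3,565.00
Interest: $28,520.00 × ((1 + 0.0045)^8 − 1) = $28,520.00 × 0.0365721… = $1,043.0372…
Total = $28,520.00 + $3,565.0000 + $1,043.0372… = $33,128.04

$33,128.04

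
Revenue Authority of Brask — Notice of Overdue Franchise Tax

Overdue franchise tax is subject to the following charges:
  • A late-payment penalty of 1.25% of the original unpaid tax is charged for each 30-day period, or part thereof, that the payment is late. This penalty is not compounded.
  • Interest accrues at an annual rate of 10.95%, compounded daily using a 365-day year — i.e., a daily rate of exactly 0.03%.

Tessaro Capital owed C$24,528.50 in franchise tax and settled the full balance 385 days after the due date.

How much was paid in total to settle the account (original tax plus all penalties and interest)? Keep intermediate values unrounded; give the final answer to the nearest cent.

C$31,517.04

Penalty periods: ⌈385/30⌉ = 13; penalty = 13 × 1.25% × C$24,528.50 = C$3,985.88…
Interest: C$24,528.50 × ((1 + 0.0003)^385 − 1) = C$24,528.50 × 0.12241507… = C$3,002.6581…
Total = C$24,528.50 + C$3,985.8813… + C$3,002.6581… = C$31,517.04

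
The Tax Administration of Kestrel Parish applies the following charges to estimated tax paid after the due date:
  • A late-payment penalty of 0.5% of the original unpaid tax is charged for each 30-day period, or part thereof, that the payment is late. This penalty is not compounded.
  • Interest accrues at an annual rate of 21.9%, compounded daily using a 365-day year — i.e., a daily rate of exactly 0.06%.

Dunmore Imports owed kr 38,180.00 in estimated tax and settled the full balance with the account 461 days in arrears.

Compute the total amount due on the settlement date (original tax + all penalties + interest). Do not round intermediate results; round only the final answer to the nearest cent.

Penalty periods: ⌈461/30⌉ = 16; penalty = 16 × 0.5% × kr 38,180.00 = kr 3,054.40
Interest: kr 38,180.00 × ((1 + 0.0006)^461 − 1) = kr 38,180.00 × 0.31852944… = kr 12,161.4539…
Total = kr 38,180.00 + kr 3,054.4000 + kr 12,161.4539… = kr 53,395.85

kr 53,395.85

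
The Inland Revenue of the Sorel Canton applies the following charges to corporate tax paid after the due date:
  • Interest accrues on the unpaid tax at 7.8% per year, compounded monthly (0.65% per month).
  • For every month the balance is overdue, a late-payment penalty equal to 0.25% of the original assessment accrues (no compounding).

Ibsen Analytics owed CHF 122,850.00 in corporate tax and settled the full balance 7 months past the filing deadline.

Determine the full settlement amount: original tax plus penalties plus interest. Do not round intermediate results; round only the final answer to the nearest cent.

Late-payment penalty: 7 × 0.25% × CHF 122,850.00 = CHF 2,149.88…
Interest: CHF 122,850.00 × ((1 + 0.0065)^7 − 1) = CHF 122,850.00 × 0.0463969… = CHF 5,699.8622…
Total = CHF 122,850.00 + CHF 2,149.8750 + CHF 5,699.8622… = CHF 130,699.74

CHF 130,699.74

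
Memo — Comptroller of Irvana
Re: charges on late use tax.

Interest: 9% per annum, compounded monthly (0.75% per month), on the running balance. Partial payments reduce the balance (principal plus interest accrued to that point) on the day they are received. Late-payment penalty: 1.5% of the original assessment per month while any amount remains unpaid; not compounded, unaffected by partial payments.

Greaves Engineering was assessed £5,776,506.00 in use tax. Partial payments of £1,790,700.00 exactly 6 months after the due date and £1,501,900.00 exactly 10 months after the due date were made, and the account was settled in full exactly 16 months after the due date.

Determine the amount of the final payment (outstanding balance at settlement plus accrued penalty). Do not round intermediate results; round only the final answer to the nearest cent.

Balance at month 6: £5,776,506.0000 × (1 + 0.0075)^6 = £6,041,371.7112…
After £1,790,700.00 payment: £6,041,371.7112… − £1,790,700.00 = £4,250,671.7112…
Balance at month 10: £4,250,671.7112… × (1 + 0.0075)^4 = £4,379,633.6507…
After £1,501,900.00 payment: £4,379,633.6507… − £1,501,900.00 = £2,877,733.6507…
Balance at month 16: £2,877,733.6507… × (1 + 0.0075)^6 = £3,009,684.1706…
Penalty: 16 × 1.5% × £5,776,506.00 = £1,386,361.44
Final settlement = outstanding balance + penalty = £3,009,684.1706… + £1,386,361.44 = £4,396,045.61

£4,396,045.61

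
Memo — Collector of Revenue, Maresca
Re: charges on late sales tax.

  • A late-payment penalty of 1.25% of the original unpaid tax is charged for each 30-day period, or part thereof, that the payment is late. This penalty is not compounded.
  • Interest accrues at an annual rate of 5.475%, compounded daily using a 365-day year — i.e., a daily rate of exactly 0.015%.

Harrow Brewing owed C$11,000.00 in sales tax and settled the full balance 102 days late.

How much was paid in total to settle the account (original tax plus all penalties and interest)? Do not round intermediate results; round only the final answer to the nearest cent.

Penalty periods: ⌈102/30⌉ = 4; penalty = 4 × 1.25% × C$11,000.00 = C$550.00
Interest: C$11,000.00 × ((1 + 0.00015)^102 − 1) = C$11,000.00 × 0.01541648… = C$169.5813…
Total = C$11,000.00 + C$550.0000 + C$169.5813… = C$11,719.58

C$11,719.58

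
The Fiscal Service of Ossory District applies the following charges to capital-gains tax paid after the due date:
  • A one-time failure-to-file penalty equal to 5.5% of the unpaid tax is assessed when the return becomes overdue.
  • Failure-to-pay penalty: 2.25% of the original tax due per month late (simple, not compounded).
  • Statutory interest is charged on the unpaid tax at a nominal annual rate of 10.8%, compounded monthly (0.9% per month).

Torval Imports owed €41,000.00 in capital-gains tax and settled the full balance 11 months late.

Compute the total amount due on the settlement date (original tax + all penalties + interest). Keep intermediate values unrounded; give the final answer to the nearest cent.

€57,649.18

Failure-to-file penalty: 5.5% × €41,000.00 = €2,255.00
Failure-to-pay penalty = 2.25% × €41,000.00 × 11 mo = €10,147.50
Interest: €41,000.00 × ((1 + 0.009)^11 − 1) = €41,000.00 × 0.1035775… = €4,246.6766…
Total = €41,000.00 + €12,402.5000 + €4,246.6766… = €57,649.18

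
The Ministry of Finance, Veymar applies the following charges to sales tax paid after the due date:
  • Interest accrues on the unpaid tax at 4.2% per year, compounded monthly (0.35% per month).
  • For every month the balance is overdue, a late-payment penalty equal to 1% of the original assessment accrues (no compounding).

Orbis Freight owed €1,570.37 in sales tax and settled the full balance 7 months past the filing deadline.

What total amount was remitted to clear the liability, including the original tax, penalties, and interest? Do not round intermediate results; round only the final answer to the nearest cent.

€1,719.18

Late-payment penalty: 7 × 1% × €1,570.37 = €109.93…
Interest: €1,570.37 × ((1 + 0.0035)^7 − 1) = €1,570.37 × 0.0247588… = €38.8804…
Total = €1,570.37 + €109.9259 + €38.8804… = €1,719.18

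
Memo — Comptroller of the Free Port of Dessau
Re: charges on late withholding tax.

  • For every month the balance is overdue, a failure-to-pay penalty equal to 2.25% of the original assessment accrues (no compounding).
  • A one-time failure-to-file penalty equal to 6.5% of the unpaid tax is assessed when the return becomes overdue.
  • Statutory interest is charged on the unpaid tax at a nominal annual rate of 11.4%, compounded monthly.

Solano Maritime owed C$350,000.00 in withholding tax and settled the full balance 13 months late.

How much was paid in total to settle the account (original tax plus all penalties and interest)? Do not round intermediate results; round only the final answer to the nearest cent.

C$520,901.72

Failure-to-file penalty: 6.5% × C$350,000.00 = C$22,750.00
Failure-to-pay penalty: 13 × 2.25% × C$350,000.00 = C$102,375.00
Interest (11.4%/yr ÷ 12 = 0.95%/month): C$350,000.00 × ((1 + 0.0095)^13 − 1) = C$45,776.7218…
Total = C$350,000.00 + C$125,125.0000 + C$45,776.7218… = C$520,901.72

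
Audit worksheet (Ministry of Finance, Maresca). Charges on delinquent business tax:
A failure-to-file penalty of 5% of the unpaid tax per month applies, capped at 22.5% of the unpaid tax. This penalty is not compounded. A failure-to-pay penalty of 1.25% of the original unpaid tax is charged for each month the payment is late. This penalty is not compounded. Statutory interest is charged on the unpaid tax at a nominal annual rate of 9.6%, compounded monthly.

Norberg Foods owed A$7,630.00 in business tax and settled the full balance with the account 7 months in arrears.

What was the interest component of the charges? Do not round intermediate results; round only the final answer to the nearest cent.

Interest (9.6%/yr ÷ 12 = 0.8%/month): A$7,630.00 × ((1 + 0.008)^7 − 1) = A$437.6725…

A$437.67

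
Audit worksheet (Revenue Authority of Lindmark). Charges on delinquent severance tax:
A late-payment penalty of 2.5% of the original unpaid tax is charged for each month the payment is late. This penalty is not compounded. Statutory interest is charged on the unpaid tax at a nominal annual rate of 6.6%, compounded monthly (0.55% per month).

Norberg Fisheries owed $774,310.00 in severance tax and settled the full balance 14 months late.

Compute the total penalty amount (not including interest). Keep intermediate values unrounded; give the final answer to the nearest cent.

$271,008.50

Late-payment penalty: 14 × 2.5% × $774,310.00 = $271,008.50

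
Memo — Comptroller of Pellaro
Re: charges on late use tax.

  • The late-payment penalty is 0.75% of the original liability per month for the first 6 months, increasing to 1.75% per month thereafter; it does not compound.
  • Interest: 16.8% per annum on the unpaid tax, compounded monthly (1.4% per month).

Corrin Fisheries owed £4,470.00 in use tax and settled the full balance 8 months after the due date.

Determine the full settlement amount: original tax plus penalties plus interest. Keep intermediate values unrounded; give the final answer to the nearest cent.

£5,353.47

Penalty, months 1–6: 6 × 0.75% × £4,470.00 = £201.15
Penalty, months 7–8: 2 × 1.75% × £4,470.00 = £156.45
Interest: £4,470.00 × ((1 + 0.014)^8 − 1) = £4,470.00 × 0.1176444… = £525.8704…
Total = £4,470.00 + £357.6000 + £525.8704… = £5,353.47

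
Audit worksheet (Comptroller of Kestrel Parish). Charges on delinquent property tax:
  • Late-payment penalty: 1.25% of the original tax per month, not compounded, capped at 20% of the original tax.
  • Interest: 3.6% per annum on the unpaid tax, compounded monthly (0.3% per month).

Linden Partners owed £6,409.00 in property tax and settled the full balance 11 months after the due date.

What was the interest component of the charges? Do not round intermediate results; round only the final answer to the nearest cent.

£214.70

Interest: £6,409.00 × ((1 + 0.003)^11 − 1) = £6,409.00 × 0.0334995… = £214.6982…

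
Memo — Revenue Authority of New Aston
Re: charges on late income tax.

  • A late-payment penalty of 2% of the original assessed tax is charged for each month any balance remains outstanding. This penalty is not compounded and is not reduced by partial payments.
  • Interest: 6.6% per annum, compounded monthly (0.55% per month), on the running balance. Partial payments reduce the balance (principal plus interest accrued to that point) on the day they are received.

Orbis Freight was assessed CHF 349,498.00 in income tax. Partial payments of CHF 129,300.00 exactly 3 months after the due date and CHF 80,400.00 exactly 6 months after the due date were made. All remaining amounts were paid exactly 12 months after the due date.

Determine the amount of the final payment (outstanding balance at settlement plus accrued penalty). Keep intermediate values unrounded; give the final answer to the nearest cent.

CHF 238,222.18

Balance at month 3: CHF 349,498.0000 × (1 + 0.0055)^3 = CHF 355,296.4921…
After CHF 129,300.00 payment: CHF 355,296.4921… − CHF 129,300.00 = CHF 225,996.4921…
Balance at month 6: CHF 225,996.4921… × (1 + 0.0055)^3 = CHF 229,745.9810…
After CHF 80,400.00 payment: CHF 229,745.9810… − CHF 80,400.00 = CHF 149,345.9810…
Balance at month 12: CHF 149,345.9810… × (1 + 0.0055)^6 = CHF 154,342.6631…
Penalty: 12 × 2% × CHF 349,498.00 = CHF 83,879.52
Final settlement = outstanding balance + penalty = CHF 154,342.6631… + CHF 83,879.52 = CHF 238,222.18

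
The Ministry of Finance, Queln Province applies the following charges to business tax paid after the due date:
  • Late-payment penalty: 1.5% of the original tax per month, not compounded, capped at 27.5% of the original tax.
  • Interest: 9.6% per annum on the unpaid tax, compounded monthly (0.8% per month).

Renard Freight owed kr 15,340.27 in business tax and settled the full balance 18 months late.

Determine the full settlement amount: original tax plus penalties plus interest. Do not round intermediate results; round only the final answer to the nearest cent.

kr 21,847.96

Penalty: 18 × 1.5% × kr 15,340.27 = kr 4,141.87… (below the 27.5% cap of kr 4,218.57…)
Interest: kr 15,340.27 × ((1 + 0.008)^18 − 1) = kr 15,340.27 × 0.1542226… = kr 2,365.8165…
Total = kr 15,340.27 + kr 4,141.8729 + kr 2,365.8165… = kr 21,847.96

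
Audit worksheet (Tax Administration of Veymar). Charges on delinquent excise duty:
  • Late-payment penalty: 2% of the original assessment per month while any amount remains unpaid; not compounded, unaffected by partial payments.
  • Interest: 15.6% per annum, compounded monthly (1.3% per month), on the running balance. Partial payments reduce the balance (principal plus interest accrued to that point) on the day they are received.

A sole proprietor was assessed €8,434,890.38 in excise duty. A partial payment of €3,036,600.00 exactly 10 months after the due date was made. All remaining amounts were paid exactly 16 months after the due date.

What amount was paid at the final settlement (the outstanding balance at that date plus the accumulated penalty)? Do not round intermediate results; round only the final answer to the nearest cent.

Balance at month 10: €8,434,890.3800 × (1 + 0.013)^10 = €9,597,848.6339…
After €3,036,600.00 payment: €9,597,848.6339… − €3,036,600.00 = €6,561,248.6339…
Balance at month 16: €6,561,248.6339… × (1 + 0.013)^6 = €7,089,949.9195…
Penalty: 16 × 2% × €8,434,890.38 = €2,699,164.92…
Final settlement = outstanding balance + penalty = €7,089,949.9195… + €2,699,164.92… = €9,789,114.84

€9,789,114.84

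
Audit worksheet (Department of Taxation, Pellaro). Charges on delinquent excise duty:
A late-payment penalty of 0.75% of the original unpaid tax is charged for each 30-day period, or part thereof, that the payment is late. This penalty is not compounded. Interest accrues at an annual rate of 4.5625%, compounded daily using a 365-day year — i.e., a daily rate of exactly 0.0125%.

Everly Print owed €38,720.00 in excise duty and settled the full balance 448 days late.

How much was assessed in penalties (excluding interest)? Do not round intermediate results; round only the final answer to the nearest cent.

Penalty periods: ⌈448/30⌉ = 15; penalty = 15 × 0.75% × €38,720.00 = €4,356.00

€4,356.00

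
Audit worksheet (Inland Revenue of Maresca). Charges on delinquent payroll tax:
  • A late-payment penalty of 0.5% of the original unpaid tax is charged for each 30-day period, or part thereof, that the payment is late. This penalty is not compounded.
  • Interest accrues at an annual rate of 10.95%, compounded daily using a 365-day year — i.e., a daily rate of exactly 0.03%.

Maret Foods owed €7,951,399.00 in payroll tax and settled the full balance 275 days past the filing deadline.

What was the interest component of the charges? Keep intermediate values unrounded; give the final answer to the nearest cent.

Interest: €7,951,399.00 × ((1 + 0.0003)^275 − 1) = €7,951,399.00 × 0.08598524… = €683,702.9273…

€683,702.93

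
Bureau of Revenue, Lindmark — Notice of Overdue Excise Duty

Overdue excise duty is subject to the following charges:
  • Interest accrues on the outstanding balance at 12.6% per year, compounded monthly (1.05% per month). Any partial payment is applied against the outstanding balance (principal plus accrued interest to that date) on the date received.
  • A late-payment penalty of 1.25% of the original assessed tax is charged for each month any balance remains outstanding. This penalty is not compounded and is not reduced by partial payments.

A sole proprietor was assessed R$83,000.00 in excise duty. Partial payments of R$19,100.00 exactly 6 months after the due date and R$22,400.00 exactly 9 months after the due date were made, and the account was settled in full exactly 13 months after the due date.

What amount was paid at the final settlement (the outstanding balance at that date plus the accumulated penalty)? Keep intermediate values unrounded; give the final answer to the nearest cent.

Balance at month 6: R$83,000.0000 × (1 + 0.0105)^6 = R$88,368.1981…
After R$19,100.00 payment: R$88,368.1981… − R$19,100.00 = R$69,268.1981…
Balance at month 9: R$69,268.1981… × (1 + 0.0105)^3 = R$71,473.1370…
After R$22,400.00 payment: R$71,473.1370… − R$22,400.00 = R$49,073.1370…
Balance at month 13: R$49,073.1370… × (1 + 0.0105)^4 = R$51,166.8985…
Penalty: 13 × 1.25% × R$83,000.00 = R$13,487.50
Final settlement = outstanding balance + penalty = R$51,166.8985… + R$13,487.50 = R$64,654.40

R$64,654.40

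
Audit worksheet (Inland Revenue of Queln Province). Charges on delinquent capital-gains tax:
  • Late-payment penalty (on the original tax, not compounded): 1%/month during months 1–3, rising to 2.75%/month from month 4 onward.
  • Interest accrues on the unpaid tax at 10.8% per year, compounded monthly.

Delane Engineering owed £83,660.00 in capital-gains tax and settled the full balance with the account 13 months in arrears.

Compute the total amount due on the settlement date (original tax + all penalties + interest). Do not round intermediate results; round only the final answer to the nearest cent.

Penalty, months 1–3: 3 × 1% × £83,660.00 = £2,509.80
Penalty, months 4–13: 10 × 2.75% × £83,660.00 = £23,006.50
Interest (10.8%/yr ÷ 12 = 0.9%/month): £83,660.00 × ((1 + 0.009)^13 − 1) = £10,334.6254…
Total = £83,660.00 + £25,516.3000 + £10,334.6254… = £119,510.93

£119,510.93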